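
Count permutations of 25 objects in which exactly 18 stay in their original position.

Choose which 18 elements are fixed: C(25,18) = 480700.
Derange the remaining 7 using D(j) = (j-1)(D(j-1) + D(j-2)), D(0)=1, D(1)=0: D(2)=1, D(3)=2, D(4)=9, D(5)=44, D(6)=265, D(7)=1854.
Total: 480700 x 1854.

Final answer: C(25,18) D(7) = 891217800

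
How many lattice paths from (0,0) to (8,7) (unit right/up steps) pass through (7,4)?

Paths (0,0)->(7,4): C(11,4) = 330.
Paths (7,4)->(8,7): C(4,3) = 4.
By multiplication principle: 330 x 4.

Final answer: 1320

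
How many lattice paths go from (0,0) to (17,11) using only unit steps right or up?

Each path has 17 right steps and 11 up steps in some order (28 steps total).
Choose which 11 of the 28 steps are up: C(28,11).

Final answer: C(28,11) = 21474180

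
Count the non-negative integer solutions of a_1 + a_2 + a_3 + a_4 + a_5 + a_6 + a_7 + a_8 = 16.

Stars and bars with 16 stars and 7 bars:
C(16+8-1, 8-1) = C(23,7).

Final answer: C(23,7) = 245157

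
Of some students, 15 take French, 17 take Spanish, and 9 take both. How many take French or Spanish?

|A union B| = |A| + |B| - |A intersect B| = 15 + 17 - 9.

Final answer: 23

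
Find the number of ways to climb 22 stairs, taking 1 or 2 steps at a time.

Let f(n) count the ways. The last step is size 1 or 2, so f(n) = f(n-1) + f(n-2) with f(1)=1, f(2)=2.
Iterating the recurrence: f(1)=1, f(2)=2, f(3)=3, f(4)=5, f(5)=8, f(6)=13, f(7)=21, f(8)=34, f(9)=55, f(10)=89, f(11)=144, f(12)=233, f(13)=377, f(14)=610, f(15)=987, f(16)=1597, f(17)=2584, f(18)=4181, f(19)=6765, f(20)=10946, f(21)=17711, f(22)=28657.

Final answer: 28657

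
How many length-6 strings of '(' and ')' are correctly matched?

The structures are counted by the Catalan number C_n. Here n = 3 (pairs).
C_n = (2n)!/(n!(n+1)!), so C_{3} = 6!/(3! x 4!) = C(6,3)/4 = 20/4.

Final answer: C_{3} = 5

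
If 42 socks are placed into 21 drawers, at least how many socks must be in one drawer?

By the pigeonhole principle: ceiling(42/21).

Final answer: 2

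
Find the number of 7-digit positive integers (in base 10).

The leading digit cannot be 0 (9 options); the other 6 digits can be anything (10 options each).
Total: 9 x 10^6.

Final answer: 9000000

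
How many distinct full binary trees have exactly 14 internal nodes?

This is a standard Catalan-number count: the answer is C_n. Here n = 14.
Using C_0 = 1 and C_(k+1) = C_k x 2(2k+1)/(k+2), build up term by term: C_1=1, C_2=2, C_3=5, C_4=14, C_5=42, C_6=132, C_7=429, C_8=1430, C_9=4862, C_10=16796, C_11=58786, C_12=208012, C_13=742900, C_14=2674440.

Final answer: C_{14} = 2674440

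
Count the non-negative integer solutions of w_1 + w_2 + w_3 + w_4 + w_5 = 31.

Stars and bars with 31 stars and 4 bars:
C(31+5-1, 5-1) = C(35,4).

Final answer: C(35,4) = 52360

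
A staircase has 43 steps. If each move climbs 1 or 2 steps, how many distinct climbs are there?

Let f(n) be the number of climbs. Removing the last move (1 or 2 steps) gives f(n) = f(n-1) + f(n-2); base cases f(1)=1, f(2)=2.
Iterating the recurrence: f(1)=1, f(2)=2, f(3)=3, f(4)=5, f(5)=8, f(6)=13, f(7)=21, f(8)=34, f(9)=55, f(10)=89, f(11)=144, f(12)=233, f(13)=377, f(14)=610, f(15)=987, f(16)=1597, f(17)=2584, f(18)=4181, f(19)=6765, f(20)=10946, f(21)=17711, f(22)=28657, f(23)=46368, f(24)=75025, f(25)=121393, f(26)=196418, f(27)=317811, f(28)=514229, f(29)=832040, f(30)=1346269, f(31)=2178309, f(32)=3524578, f(33)=5702887, f(34)=9227465, f(35)=14930352, f(36)=24157817, f(37)=39088169, f(38)=63245986, f(39)=102334155, f(40)=165580141, f(41)=267914296, f(42)=433494437, f(43)=701408733.

Final answer: 701408733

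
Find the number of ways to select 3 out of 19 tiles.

C(19,3) = 19!/(3! x 16!).

Final answer: \binom{19}{3} = 969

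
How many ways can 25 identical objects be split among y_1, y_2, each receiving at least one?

Substitute y'_i = y_i - 1 (so y'_i >= 0). Then sum y'_i = 25 - 2 = 23.
Stars and bars: C(23+2-1, 2-1) = C(24,1).

Final answer: C(24,1) = 24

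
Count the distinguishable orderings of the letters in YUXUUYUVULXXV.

Letters (L:1, U:5, V:2, X:3, Y:2). Total letters: 13.
Permutations = 13!/(5! x 3! x 2! x 2!).

Final answer: 2162160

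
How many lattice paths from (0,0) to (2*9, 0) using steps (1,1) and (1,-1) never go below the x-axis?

Total monotonic paths to (9,9): C(18,9) = 48620.
By the reflection principle, paths that go above the diagonal number C(18,10) = 43758.
Valid Dyck paths: 48620 - 43758.
(These counts are the Catalan numbers.)

Final answer: C_{9} = 4862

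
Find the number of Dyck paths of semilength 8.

Total monotonic paths to (8,8): C(16,8) = 12870.
By the reflection principle, paths that go above the diagonal number C(16,9) = 11440.
Valid Dyck paths: 12870 - 11440.
(Check: C(16,8) - C(16,9) = C(16,8)/9, the Catalan number C_{8}.)

Final answer: C_{8} = 1430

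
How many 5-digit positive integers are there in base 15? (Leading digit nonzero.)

These are the integers in [15^4, 15^5), so the count is 15^5 - 15^4 = 14 x 15^4.

Final answer: 708750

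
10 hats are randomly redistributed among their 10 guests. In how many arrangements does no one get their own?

D(n) = (n-1)(D(n-1) + D(n-2)), D(0)=1, D(1)=0.
D(2) = 1 x (0 + 1) = 1
D(3) = 2 x (1 + 0) = 2
D(4) = 3 x (2 + 1) = 9
D(5) = 4 x (9 + 2) = 44
D(6) = 5 x (44 + 9) = 265
D(7) = 6 x (265 + 44) = 1854
D(8) = 7 x (1854 + 265) = 14833
D(9) = 8 x (14833 + 1854) = 133496
D(10) = 9 x (D(9) + D(8)) = 9 x (133496 + 14833)

Final answer: D(10) = 1334961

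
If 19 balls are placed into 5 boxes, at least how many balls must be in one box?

By the pigeonhole principle: ceiling(19/5).

Final answer: 4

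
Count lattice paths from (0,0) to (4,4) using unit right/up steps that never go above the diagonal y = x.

Total monotonic paths to (4,4): C(8,4) = 70.
By the reflection principle, paths that go above the diagonal number C(8,5) = 56.
Valid Dyck paths: 70 - 56.
(This is the Catalan number C_{4}.)

Final answer: C_{4} = 14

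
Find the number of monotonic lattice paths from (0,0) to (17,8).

Each path has 17 right steps and 8 up steps in some order (25 steps total).
Choose which 8 of the 25 steps are up: C(25,8).

Final answer: C(25,8) = 1081575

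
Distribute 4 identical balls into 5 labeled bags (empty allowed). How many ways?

Stars and bars: C(n+k-1, k-1) = C(8,4).

Final answer: C(8,4) = 70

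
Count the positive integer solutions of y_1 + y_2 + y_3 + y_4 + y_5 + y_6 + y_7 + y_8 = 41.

Substitute y'_i = y_i - 1 (so y'_i >= 0). Then sum y'_i = 41 - 8 = 33.
Stars and bars: C(33+8-1, 8-1) = C(40,7).

Final answer: C(40,7) = 18643560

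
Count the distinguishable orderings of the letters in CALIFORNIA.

Letters (A:2, C:1, F:1, I:2, L:1, N:1, O:1, R:1). Total letters: 10.
Permutations = 10!/(2! x 2!).

Final answer: 907200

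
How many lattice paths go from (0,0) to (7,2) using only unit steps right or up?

Each path has 7 right steps and 2 up steps in some order (9 steps total).
Choose which 2 of the 9 steps are up: C(9,2).

Final answer: C(9,2) = 36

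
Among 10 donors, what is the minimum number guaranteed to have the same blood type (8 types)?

There are 8 possible values for blood type (8 types). With 10 donors and 8 categories, by pigeonhole: ceiling(10/8).

Final answer: 2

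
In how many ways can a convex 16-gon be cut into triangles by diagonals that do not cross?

The structures are counted by the Catalan number C_n. Here n = 16 - 2 = 14.
C_n = C(2n,n) - C(2n,n+1), so C_{14} = C(28,14) - C(28,15) = 40116600 - 37442160.

Final answer: C_{14} = 2674440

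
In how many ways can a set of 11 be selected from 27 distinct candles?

C(27,11) = 27!/(11! x 16!).

Final answer: \binom{27}{11} = 13037895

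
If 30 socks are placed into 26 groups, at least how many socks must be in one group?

By the pigeonhole principle: ceiling(30/26).

Final answer: 2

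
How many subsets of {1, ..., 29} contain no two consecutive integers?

Condition on whether n belongs to the subset: if not, any valid subset of {1, ..., n-1} works (a(n-1)); if so, n-1 is excluded and the rest is a valid subset of {1, ..., n-2} (a(n-2)). Hence a(n) = a(n-1) + a(n-2), a(1)=2, a(2)=3.
Computing successive values: a(1)=2, a(2)=3, a(3)=5, a(4)=8, a(5)=13, a(6)=21, a(7)=34, a(8)=55, a(9)=89, a(10)=144, a(11)=233, a(12)=377, a(13)=610, a(14)=987, a(15)=1597, a(16)=2584, a(17)=4181, a(18)=6765, a(19)=10946, a(20)=17711, a(21)=28657, a(22)=46368, a(23)=75025, a(24)=121393, a(25)=196418, a(26)=317811, a(27)=514229, a(28)=832040, a(29)=1346269.

Final answer: 1346269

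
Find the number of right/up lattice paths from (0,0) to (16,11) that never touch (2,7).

Total paths to (16,11): C(27,11) = 13037895.
Paths through (2,7): C(9,7) x C(18,4) = 110160.
Avoiding (2,7): 13037895 - 110160.

Final answer: 12927735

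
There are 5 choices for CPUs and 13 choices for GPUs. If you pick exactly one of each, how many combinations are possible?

By the multiplication principle: 5 x 13.

Final answer: 65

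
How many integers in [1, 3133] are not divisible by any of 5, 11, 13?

|div by 5|=626, |div by 11|=284, |div by 13|=241.
|div by 5&11|=56, |div by 5&13|=48, |div by 11&13|=21, |div by all|=4.
By inclusion-exclusion, divisible by at least one: 626+284+241-56-48-21+4 = 1030.
Not divisible by any: 3133 - 1030.

Final answer: 2103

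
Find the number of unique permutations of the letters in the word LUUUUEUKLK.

Letters (E:1, K:2, L:2, U:5). Total letters: 10.
Permutations = 10!/(5! x 2! x 2!).

Final answer: 7560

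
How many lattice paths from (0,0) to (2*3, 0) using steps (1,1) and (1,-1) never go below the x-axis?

Total monotonic paths to (3,3): C(6,3) = 20.
Paths that cross above y=x (reflection bijection): C(6,4) = 15.
Valid Dyck paths: 20 - 15.
(This is the Catalan number C_{3}.)

Final answer: C_{3} = 5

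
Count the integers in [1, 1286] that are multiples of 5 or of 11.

Multiples of 5: 257. Multiples of 11: 116. Of both (lcm=55): 23.
By inclusion-exclusion: 257 + 116 - 23.

Final answer: 350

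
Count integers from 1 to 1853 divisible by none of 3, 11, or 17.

|div by 3|=617, |div by 11|=168, |div by 17|=109.
|div by 3&11|=56, |div by 3&17|=36, |div by 11&17|=9, |div by all|=3.
By inclusion-exclusion, divisible by at least one: 617+168+109-56-36-9+3 = 796.
Not divisible by any: 1853 - 796.

Final answer: 1057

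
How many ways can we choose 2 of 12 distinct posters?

C(12,2) = 12!/(2! x (12-2)!).

Final answer: C(12,2) = 66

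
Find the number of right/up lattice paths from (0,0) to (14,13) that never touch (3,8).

Total paths to (14,13): C(27,13) = 20058300.
Paths through (3,8): C(11,8) x C(16,5) = 720720.
Avoiding (3,8): 20058300 - 720720.

Final answer: 19337580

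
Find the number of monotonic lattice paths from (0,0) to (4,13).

Each path has 4 right steps and 13 up steps in some order (17 steps total).
Choose which 13 of the 17 steps are up: C(17,13).

Final answer: C(17,13) = 2380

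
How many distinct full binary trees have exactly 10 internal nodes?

This is a standard Catalan-number count: the answer is C_n. Here n = 10.
C_n = C(2n,n)/(n+1), so C_{10} = C(20,10)/11 = 184756/11.

Final answer: C_{10} = 16796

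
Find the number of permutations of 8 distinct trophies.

The number of ways to arrange 8 distinct objects is 8!.

Final answer: 8! = 40320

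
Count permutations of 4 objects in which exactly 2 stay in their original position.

Choose which 2 elements are fixed: C(4,2) = 6.
Derange the remaining 2 using D(j) = (j-1)(D(j-1) + D(j-2)), D(0)=1, D(1)=0: D(2)=1.
Total: 6 x 1.

Final answer: C(4,2) D(2) = 6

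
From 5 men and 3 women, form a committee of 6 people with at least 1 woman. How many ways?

Sum over valid woman counts:
C(3,1)C(5,5) = 3
C(3,2)C(5,4) = 15
C(3,3)C(5,3) = 10
Total: 3 + 15 + 10.

Final answer: 28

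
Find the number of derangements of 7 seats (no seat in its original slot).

Use the recurrence D(n) = (n-1)(D(n-1) + D(n-2)) with D(0)=1, D(1)=0.
D(2) = 1 x (0 + 1) = 1
D(3) = 2 x (1 + 0) = 2
D(4) = 3 x (2 + 1) = 9
D(5) = 4 x (9 + 2) = 44
D(6) = 5 x (44 + 9) = 265
D(7) = 6 x (D(6) + D(5)) = 6 x (265 + 44)

Final answer: D(7) = 1854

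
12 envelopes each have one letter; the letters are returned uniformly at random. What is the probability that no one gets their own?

D(n) = (n-1)(D(n-1) + D(n-2)), D(0)=1, D(1)=0.
Building up: D(2)=1, D(3)=2, D(4)=9, D(5)=44, D(6)=265, D(7)=1854, D(8)=14833, D(9)=133496, D(10)=1334961, D(11)=14684570, D(12)=176214841.
Total arrangements: 12! = 479001600.
Probability = D(12)/12! = 16019531/43545600.

Final answer: D(12)/12! = 176214841/479001600 = 0.367879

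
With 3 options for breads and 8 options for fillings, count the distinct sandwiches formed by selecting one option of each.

By the multiplication principle: 3 x 8.

Final answer: 24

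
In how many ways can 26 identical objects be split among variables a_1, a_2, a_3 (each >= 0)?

Stars and bars with 26 stars and 2 bars:
C(26+3-1, 3-1) = C(28,2).

Final answer: C(28,2) = 378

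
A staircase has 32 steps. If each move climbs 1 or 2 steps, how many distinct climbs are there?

Let f(n) be the number of climbs. Removing the last move (1 or 2 steps) gives f(n) = f(n-1) + f(n-2); base cases f(1)=1, f(2)=2.
Computing successive values: f(1)=1, f(2)=2, f(3)=3, f(4)=5, f(5)=8, f(6)=13, f(7)=21, f(8)=34, f(9)=55, f(10)=89, f(11)=144, f(12)=233, f(13)=377, f(14)=610, f(15)=987, f(16)=1597, f(17)=2584, f(18)=4181, f(19)=6765, f(20)=10946, f(21)=17711, f(22)=28657, f(23)=46368, f(24)=75025, f(25)=121393, f(26)=196418, f(27)=317811, f(28)=514229, f(29)=832040, f(30)=1346269, f(31)=2178309, f(32)=3524578.

Final answer: 3524578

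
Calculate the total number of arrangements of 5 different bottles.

The number of ways to arrange 5 distinct objects is 5!.

Final answer: 5! = 120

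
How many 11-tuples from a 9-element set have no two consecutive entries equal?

Let g(n) count such strings. g(1) = 9, and each valid string of length n-1 extends in 8 ways (any symbol but the last), so g(n) = 8 g(n-1).
Total: g(11) = 9 x 8^10.

Final answer: 9 x 8^{10} = 9663676416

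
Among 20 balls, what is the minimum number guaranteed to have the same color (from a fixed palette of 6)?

There are 6 possible values for color (from a fixed palette of 6). With 20 balls and 6 categories, by pigeonhole: ceiling(20/6).

Final answer: 4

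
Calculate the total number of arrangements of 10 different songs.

The number of ways to arrange 10 distinct objects is 10!.

Final answer: 10! = 3628800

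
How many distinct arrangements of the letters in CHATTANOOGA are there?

Letters (A:3, C:1, G:1, H:1, N:1, O:2, T:2). Total letters: 11.
Permutations = 11!/(3! x 2! x 2!).

Final answer: 1663200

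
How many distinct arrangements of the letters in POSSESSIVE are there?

Letters (E:2, I:1, O:1, P:1, S:4, V:1). Total letters: 10.
Permutations = 10!/(4! x 2!).

Final answer: 75600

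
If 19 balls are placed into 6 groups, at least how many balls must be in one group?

By the pigeonhole principle: ceiling(19/6).

Final answer: 4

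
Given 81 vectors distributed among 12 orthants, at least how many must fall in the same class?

By pigeonhole with 81 objects and 12 categories: ceiling(81/12).

Final answer: 7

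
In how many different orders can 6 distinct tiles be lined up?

The number of ways to arrange 6 distinct objects is 6!.

Final answer: 6! = 720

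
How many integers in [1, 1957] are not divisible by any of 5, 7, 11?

|div by 5|=391, |div by 7|=279, |div by 11|=177.
|div by 5&7|=55, |div by 5&11|=35, |div by 7&11|=25, |div by all|=5.
By inclusion-exclusion, divisible by at least one: 391+279+177-55-35-25+5 = 737.
Not divisible by any: 1957 - 737.

Final answer: 1220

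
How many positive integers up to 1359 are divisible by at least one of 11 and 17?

Multiples of 11: 123. Multiples of 17: 79. Of both (lcm=187): 7.
By inclusion-exclusion: 123 + 79 - 7.

Final answer: 195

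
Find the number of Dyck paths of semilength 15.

Total monotonic paths to (15,15): C(30,15) = 155117520.
Paths that cross above y=x (reflection bijection): C(30,16) = 145422675.
Valid Dyck paths: 155117520 - 145422675.
(Equivalently, C_{15} = C(30,15)/16 = 155117520/16.)

Final answer: C_{15} = 9694845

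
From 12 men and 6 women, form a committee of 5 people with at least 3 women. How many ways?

Sum over valid woman counts:
C(6,3)C(12,2) = 1320
C(6,4)C(12,1) = 180
C(6,5)C(12,0) = 6
Total: 1320 + 180 + 6.

Final answer: 1506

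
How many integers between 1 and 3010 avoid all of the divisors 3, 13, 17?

|div by 3|=1003, |div by 13|=231, |div by 17|=177.
|div by 3&13|=77, |div by 3&17|=59, |div by 13&17|=13, |div by all|=4.
By inclusion-exclusion, divisible by at least one: 1003+231+177-77-59-13+4 = 1266.
Not divisible by any: 3010 - 1266.

Final answer: 1744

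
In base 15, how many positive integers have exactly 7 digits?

These are the integers in [15^6, 15^7), so the count is 15^7 - 15^6 = 14 x 15^6.

Final answer: 159468750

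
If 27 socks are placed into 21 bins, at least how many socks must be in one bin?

By the pigeonhole principle: ceiling(27/21).

Final answer: 2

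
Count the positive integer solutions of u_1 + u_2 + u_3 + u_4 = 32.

Substitute u'_i = u_i - 1 (so u'_i >= 0). Then sum u'_i = 32 - 4 = 28.
Stars and bars: C(28+4-1, 4-1) = C(31,3).

Final answer: C(31,3) = 4495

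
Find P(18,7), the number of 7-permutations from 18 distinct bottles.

P(18,7) = 18!/(18-7)! = 18!/11!.

Final answer: P(18,7) = 160392960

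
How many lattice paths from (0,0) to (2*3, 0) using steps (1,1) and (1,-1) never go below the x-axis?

Total monotonic paths to (3,3): C(6,3) = 20.
A path is bad iff it touches y = x + 1; reflecting its initial segment maps bad paths bijectively onto all paths to (2,4), of which there are C(6,4) = 15.
Valid Dyck paths: 20 - 15.
(This is the Catalan number C_{3}.)

Final answer: C_{3} = 5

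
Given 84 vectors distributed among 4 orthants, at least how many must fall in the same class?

By pigeonhole with 84 objects and 4 categories: ceiling(84/4).

Final answer: 21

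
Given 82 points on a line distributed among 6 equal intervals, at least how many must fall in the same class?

By pigeonhole with 82 objects and 6 categories: ceiling(82/6).

Final answer: 14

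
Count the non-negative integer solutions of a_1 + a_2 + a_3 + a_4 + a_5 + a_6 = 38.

Stars and bars with 38 stars and 5 bars:
C(38+6-1, 6-1) = C(43,5).

Final answer: C(43,5) = 962598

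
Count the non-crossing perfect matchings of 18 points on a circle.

This is a standard Catalan-number count: the answer is C_n. Here n = 18/2 = 9.
C_n = C(2n,n) - C(2n,n+1), so C_{9} = C(18,9) - C(18,10) = 48620 - 43758.

Final answer: C_{9} = 4862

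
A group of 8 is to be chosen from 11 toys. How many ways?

C(11,8) = 11!/(8! x (11-8)!).

Final answer: C(11,8) = 165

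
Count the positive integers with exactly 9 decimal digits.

The leading digit cannot be 0 (9 options); the other 8 digits can be anything (10 options each).
Total: 9 x 10^8.

Final answer: 900000000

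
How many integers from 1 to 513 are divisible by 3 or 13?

Multiples of 3: 171. Multiples of 13: 39. Of both (lcm=39): 13.
By inclusion-exclusion: 171 + 39 - 13.

Final answer: 197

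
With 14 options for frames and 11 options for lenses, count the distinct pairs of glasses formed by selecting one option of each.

By the multiplication principle: 14 x 11.

Final answer: 154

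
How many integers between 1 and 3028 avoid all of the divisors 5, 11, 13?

|div by 5|=605, |div by 11|=275, |div by 13|=232.
|div by 5&11|=55, |div by 5&13|=46, |div by 11&13|=21, |div by all|=4.
By inclusion-exclusion, divisible by at least one: 605+275+232-55-46-21+4 = 994.
Not divisible by any: 3028 - 994.

Final answer: 2034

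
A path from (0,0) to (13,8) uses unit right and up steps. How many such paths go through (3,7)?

Paths (0,0)->(3,7): C(10,7) = 120.
Paths (3,7)->(13,8): C(11,1) = 11.
By multiplication principle: 120 x 11.

Final answer: 1320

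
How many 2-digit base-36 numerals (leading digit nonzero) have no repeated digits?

First digit: 35 (nonzero). Second: 35 (not first). Third: 34, etc.
Total: 35 x 35.

Final answer: 1225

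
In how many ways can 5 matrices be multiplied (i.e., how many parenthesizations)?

The structures are counted by the Catalan number C_n. Here n = 5 - 1 = 4.
C_n = (2n)!/(n!(n+1)!), so C_{4} = 8!/(4! x 5!) = C(8,4)/5 = 70/5.

Final answer: C_{4} = 14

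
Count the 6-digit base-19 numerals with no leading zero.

In base 19, the leading digit has 18 choices (1..18); each of the remaining 5 digits has 19 choices.
Total: 18 x 19^5.

Final answer: 44569782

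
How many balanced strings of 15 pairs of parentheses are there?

This is a standard Catalan-number count: the answer is C_n. Here n = 15 (pairs).
C_n = C(2n,n) - C(2n,n+1), so C_{15} = C(30,15) - C(30,16) = 155117520 - 145422675.

Final answer: C_{15} = 9694845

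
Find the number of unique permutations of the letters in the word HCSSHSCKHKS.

Letters (C:2, H:3, K:2, S:4). Total letters: 11.
Permutations = 11!/(4! x 3! x 2! x 2!).

Final answer: 69300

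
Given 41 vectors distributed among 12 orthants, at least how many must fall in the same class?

By pigeonhole with 41 objects and 12 categories: ceiling(41/12).

Final answer: 4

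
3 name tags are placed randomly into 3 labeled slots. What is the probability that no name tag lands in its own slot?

Use the recurrence D(n) = (n-1)(D(n-1) + D(n-2)) with D(0)=1, D(1)=0.
Building up: D(2)=1, D(3)=2.
Total arrangements: 3! = 6.
Probability = D(3)/3! = 1/3.

Final answer: D(3)/3! = 2/6 = 0.333333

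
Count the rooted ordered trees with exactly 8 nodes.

This is counted by the nth Catalan number C_n. Here n = 8 - 1 = 7.
C_n = C(2n,n)/(n+1), so C_{7} = C(14,7)/8 = 3432/8.

Final answer: C_{7} = 429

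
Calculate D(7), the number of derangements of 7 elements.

D(n) = (n-1)(D(n-1) + D(n-2)), D(0)=1, D(1)=0.
D(2) = 1 x (0 + 1) = 1
D(3) = 2 x (1 + 0) = 2
D(4) = 3 x (2 + 1) = 9
D(5) = 4 x (9 + 2) = 44
D(6) = 5 x (44 + 9) = 265
D(7) = 6 x (D(6) + D(5)) = 6 x (265 + 44)

Final answer: D(7) = 1854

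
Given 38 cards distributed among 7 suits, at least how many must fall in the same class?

By pigeonhole with 38 objects and 7 categories: ceiling(38/7).

Final answer: 6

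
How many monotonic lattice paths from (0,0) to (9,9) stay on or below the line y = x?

Total monotonic paths to (9,9): C(18,9) = 48620.
By the reflection principle, paths that go above the diagonal number C(18,10) = 43758.
Valid Dyck paths: 48620 - 43758.
(These counts are the Catalan numbers.)

Final answer: C_{9} = 4862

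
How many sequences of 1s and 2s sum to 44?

Condition on the final move: it is a 1-step (f(n-1) ways to get there) or a 2-step (f(n-2) ways), so f(n) = f(n-1) + f(n-2), with f(1)=1, f(2)=2.
Building up term by term: f(1)=1, f(2)=2, f(3)=3, f(4)=5, f(5)=8, f(6)=13, f(7)=21, f(8)=34, f(9)=55, f(10)=89, f(11)=144, f(12)=233, f(13)=377, f(14)=610, f(15)=987, f(16)=1597, f(17)=2584, f(18)=4181, f(19)=6765, f(20)=10946, f(21)=17711, f(22)=28657, f(23)=46368, f(24)=75025, f(25)=121393, f(26)=196418, f(27)=317811, f(28)=514229, f(29)=832040, f(30)=1346269, f(31)=2178309, f(32)=3524578, f(33)=5702887, f(34)=9227465, f(35)=14930352, f(36)=24157817, f(37)=39088169, f(38)=63245986, f(39)=102334155, f(40)=165580141, f(41)=267914296, f(42)=433494437, f(43)=701408733, f(44)=1134903170.

Final answer: 1134903170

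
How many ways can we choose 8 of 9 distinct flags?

C(9,8) = 9!/(8! x (9-8)!).

Final answer: C(9,8) = 9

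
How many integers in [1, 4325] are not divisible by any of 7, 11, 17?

|div by 7|=617, |div by 11|=393, |div by 17|=254.
|div by 7&11|=56, |div by 7&17|=36, |div by 11&17|=23, |div by all|=3.
By inclusion-exclusion, divisible by at least one: 617+393+254-56-36-23+3 = 1152.
Not divisible by any: 4325 - 1152.

Final answer: 3173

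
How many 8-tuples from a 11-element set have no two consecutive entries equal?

First character: 11 choices. Each subsequent: 10 choices (must differ from the previous one).
Total: 11 x 10^7.

Final answer: 11 x 10^{7} = 110000000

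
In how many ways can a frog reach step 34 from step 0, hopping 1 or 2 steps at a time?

Let f(n) count the ways. The last step is size 1 or 2, so f(n) = f(n-1) + f(n-2) with f(1)=1, f(2)=2.
Building up term by term: f(1)=1, f(2)=2, f(3)=3, f(4)=5, f(5)=8, f(6)=13, f(7)=21, f(8)=34, f(9)=55, f(10)=89, f(11)=144, f(12)=233, f(13)=377, f(14)=610, f(15)=987, f(16)=1597, f(17)=2584, f(18)=4181, f(19)=6765, f(20)=10946, f(21)=17711, f(22)=28657, f(23)=46368, f(24)=75025, f(25)=121393, f(26)=196418, f(27)=317811, f(28)=514229, f(29)=832040, f(30)=1346269, f(31)=2178309, f(32)=3524578, f(33)=5702887, f(34)=9227465.

Final answer: 9227465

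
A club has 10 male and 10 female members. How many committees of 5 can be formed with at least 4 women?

Sum over valid woman counts:
C(10,4)C(10,1) = 2100
C(10,5)C(10,0) = 252
Total: 2100 + 252.

Final answer: 2352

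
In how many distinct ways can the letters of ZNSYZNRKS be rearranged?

Letters (K:1, N:2, R:1, S:2, Y:1, Z:2). Total letters: 9.
Permutations = 9!/(2! x 2! x 2!).

Final answer: 45360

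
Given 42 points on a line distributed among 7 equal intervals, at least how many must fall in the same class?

By pigeonhole with 42 objects and 7 categories: ceiling(42/7).

Final answer: 6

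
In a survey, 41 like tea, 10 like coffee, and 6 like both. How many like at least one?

|A union B| = |A| + |B| - |A intersect B| = 41 + 10 - 6.

Final answer: 45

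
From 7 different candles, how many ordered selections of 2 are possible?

P(7,2) = 7!/(7-2)! = 7!/5!.

Final answer: P(7,2) = 42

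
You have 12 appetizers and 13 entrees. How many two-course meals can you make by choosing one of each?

By the multiplication principle: 12 x 13.

Final answer: 156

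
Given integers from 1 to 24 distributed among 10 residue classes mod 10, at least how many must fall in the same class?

By pigeonhole with 24 objects and 10 categories: ceiling(24/10).

Final answer: 3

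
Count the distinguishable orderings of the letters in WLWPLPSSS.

Letters (L:2, P:2, S:3, W:2). Total letters: 9.
Permutations = 9!/(3! x 2! x 2! x 2!).

Final answer: 7560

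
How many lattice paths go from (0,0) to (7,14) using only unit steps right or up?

Each path has 7 right steps and 14 up steps in some order (21 steps total).
Choose which 14 of the 21 steps are up: C(21,14).

Final answer: C(21,14) = 116280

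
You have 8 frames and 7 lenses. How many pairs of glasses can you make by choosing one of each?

By the multiplication principle: 8 x 7.

Final answer: 56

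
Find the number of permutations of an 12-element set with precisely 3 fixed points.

Choose which 3 elements are fixed: C(12,3) = 220.
Derange the remaining 9 using D(j) = (j-1)(D(j-1) + D(j-2)), D(0)=1, D(1)=0: D(2)=1, D(3)=2, D(4)=9, D(5)=44, D(6)=265, D(7)=1854, D(8)=14833, D(9)=133496.
Total: 220 x 133496.

Final answer: C(12,3) D(9) = 29369120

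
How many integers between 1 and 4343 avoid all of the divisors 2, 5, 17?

|div by 2|=2171, |div by 5|=868, |div by 17|=255.
|div by 2&5|=434, |div by 2&17|=127, |div by 5&17|=51, |div by all|=25.
By inclusion-exclusion, divisible by at least one: 2171+868+255-434-127-51+25 = 2707.
Not divisible by any: 4343 - 2707.

Final answer: 1636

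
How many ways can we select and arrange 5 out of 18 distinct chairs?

P(18,5) = 18!/(18-5)! = 18!/13!.

Final answer: P(18,5) = 1028160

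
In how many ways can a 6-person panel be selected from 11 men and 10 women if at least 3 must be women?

Sum over valid woman counts:
C(10,3)C(11,3) = 19800
C(10,4)C(11,2) = 11550
C(10,5)C(11,1) = 2772
C(10,6)C(11,0) = 210
Total: 19800 + 11550 + 2772 + 210.

Final answer: 34332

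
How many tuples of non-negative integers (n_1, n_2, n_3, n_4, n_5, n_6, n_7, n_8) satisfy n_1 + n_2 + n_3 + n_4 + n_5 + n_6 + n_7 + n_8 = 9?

Stars and bars with 9 stars and 7 bars:
C(9+8-1, 8-1) = C(16,7).

Final answer: C(16,7) = 11440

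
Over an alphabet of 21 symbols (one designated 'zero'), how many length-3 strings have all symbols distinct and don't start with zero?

First digit: 20 (nonzero). Second: 20 (not first). Third: 19, etc.
Total: 20 x 20 x 19.

Final answer: 7600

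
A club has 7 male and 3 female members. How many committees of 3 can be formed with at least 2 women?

Sum over valid woman counts:
C(3,2)C(7,1) = 21
C(3,3)C(7,0) = 1
Total: 21 + 1.

Final answer: 22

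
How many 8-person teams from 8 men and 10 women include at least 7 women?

Sum over valid woman counts:
C(10,7)C(8,1) = 960
C(10,8)C(8,0) = 45
Total: 960 + 45.

Final answer: 1005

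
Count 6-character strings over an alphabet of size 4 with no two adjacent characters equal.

Let g(n) count such strings. g(1) = 4, and each valid string of length n-1 extends in 3 ways (any symbol but the last), so g(n) = 3 g(n-1).
Total: g(6) = 4 x 3^5.

Final answer: 4 x 3^{5} = 972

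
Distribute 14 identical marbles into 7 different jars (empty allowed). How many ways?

Stars and bars: C(n+k-1, k-1) = C(20,6).

Final answer: C(20,6) = 38760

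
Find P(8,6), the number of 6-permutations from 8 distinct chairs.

P(8,6) = 8!/(8-6)! = 8!/2!.

Final answer: P(8,6) = 20160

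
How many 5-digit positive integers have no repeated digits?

First digit: 9 (not 0). Second: 9 (not first). Third: 8, etc.
Total: 9 x 9 x 8 x 7 x 6.

Final answer: 27216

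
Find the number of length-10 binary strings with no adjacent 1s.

A valid string ends in 0 (append to any length-(n-1) valid string) or in 01 (append to any length-(n-2) valid string), so a(n) = a(n-1) + a(n-2) with a(1)=2, a(2)=3.
Building up term by term: a(1)=2, a(2)=3, a(3)=5, a(4)=8, a(5)=13, a(6)=21, a(7)=34, a(8)=55, a(9)=89, a(10)=144.

Final answer: 144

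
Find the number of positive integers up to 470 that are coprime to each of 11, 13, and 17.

|div by 11|=42, |div by 13|=36, |div by 17|=27.
|div by 11&13|=3, |div by 11&17|=2, |div by 13&17|=2, |div by all|=0.
By inclusion-exclusion, divisible by at least one: 42+36+27-3-2-2+0 = 98.
Not divisible by any: 470 - 98.

Final answer: 372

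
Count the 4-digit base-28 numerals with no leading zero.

Leading digit: 27 options (nonzero). Other 3 digit(s): 28 options each.
Total: 27 x 28^3.

Final answer: 592704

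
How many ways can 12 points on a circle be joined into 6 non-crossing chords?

The structures are counted by the Catalan number C_n. Here n = 12/2 = 6.
Using C_0 = 1 and C_(k+1) = C_k x 2(2k+1)/(k+2), build up term by term: C_1=1, C_2=2, C_3=5, C_4=14, C_5=42, C_6=132.

Final answer: C_{6} = 132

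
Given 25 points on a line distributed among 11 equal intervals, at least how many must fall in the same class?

By pigeonhole with 25 objects and 11 categories: ceiling(25/11).

Final answer: 3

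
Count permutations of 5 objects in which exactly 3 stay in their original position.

Choose which 3 elements are fixed: C(5,3) = 10.
Derange the remaining 2 using D(j) = (j-1)(D(j-1) + D(j-2)), D(0)=1, D(1)=0: D(2)=1.
Total: 10 x 1.

Final answer: C(5,3) D(2) = 10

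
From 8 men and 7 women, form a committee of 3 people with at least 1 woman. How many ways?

Sum over valid woman counts:
C(7,1)C(8,2) = 196
C(7,2)C(8,1) = 168
C(7,3)C(8,0) = 35
Total: 196 + 168 + 35.

Final answer: 399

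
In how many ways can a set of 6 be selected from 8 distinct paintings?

C(8,6) = 8!/(6! x 2!).

Final answer: \binom{8}{6} = 28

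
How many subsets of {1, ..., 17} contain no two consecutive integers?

Condition on whether n belongs to the subset: if not, any valid subset of {1, ..., n-1} works (a(n-1)); if so, n-1 is excluded and the rest is a valid subset of {1, ..., n-2} (a(n-2)). Hence a(n) = a(n-1) + a(n-2), a(1)=2, a(2)=3.
Computing successive values: a(1)=2, a(2)=3, a(3)=5, a(4)=8, a(5)=13, a(6)=21, a(7)=34, a(8)=55, a(9)=89, a(10)=144, a(11)=233, a(12)=377, a(13)=610, a(14)=987, a(15)=1597, a(16)=2584, a(17)=4181.

Final answer: 4181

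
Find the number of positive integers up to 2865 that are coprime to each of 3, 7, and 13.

|div by 3|=955, |div by 7|=409, |div by 13|=220.
|div by 3&7|=136, |div by 3&13|=73, |div by 7&13|=31, |div by all|=10.
By inclusion-exclusion, divisible by at least one: 955+409+220-136-73-31+10 = 1354.
Not divisible by any: 2865 - 1354.

Final answer: 1511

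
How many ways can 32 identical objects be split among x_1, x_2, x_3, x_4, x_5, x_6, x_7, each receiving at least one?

Substitute x'_i = x_i - 1 (so x'_i >= 0). Then sum x'_i = 32 - 7 = 25.
Stars and bars: C(25+7-1, 7-1) = C(31,6).

Final answer: C(31,6) = 736281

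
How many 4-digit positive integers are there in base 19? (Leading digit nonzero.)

Leading digit: 18 options (nonzero). Other 3 digit(s): 19 options each.
Total: 18 x 19^3.

Final answer: 123462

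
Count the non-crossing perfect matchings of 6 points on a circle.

This is counted by the nth Catalan number C_n. Here n = 6/2 = 3.
C_n = (2n)!/(n!(n+1)!), so C_{3} = 6!/(3! x 4!) = C(6,3)/4 = 20/4.

Final answer: C_{3} = 5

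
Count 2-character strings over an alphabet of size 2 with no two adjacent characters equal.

First character: 2 choices. Each subsequent: 1 choices (must differ from the previous one).
Total: 2 x 1^1.

Final answer: 2 x 1^{1} = 2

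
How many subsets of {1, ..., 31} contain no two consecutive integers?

Condition on whether n belongs to the subset: if not, any valid subset of {1, ..., n-1} works (a(n-1)); if so, n-1 is excluded and the rest is a valid subset of {1, ..., n-2} (a(n-2)). Hence a(n) = a(n-1) + a(n-2), a(1)=2, a(2)=3.
Iterating the recurrence: a(1)=2, a(2)=3, a(3)=5, a(4)=8, a(5)=13, a(6)=21, a(7)=34, a(8)=55, a(9)=89, a(10)=144, a(11)=233, a(12)=377, a(13)=610, a(14)=987, a(15)=1597, a(16)=2584, a(17)=4181, a(18)=6765, a(19)=10946, a(20)=17711, a(21)=28657, a(22)=46368, a(23)=75025, a(24)=121393, a(25)=196418, a(26)=317811, a(27)=514229, a(28)=832040, a(29)=1346269, a(30)=2178309, a(31)=3524578.

Final answer: 3524578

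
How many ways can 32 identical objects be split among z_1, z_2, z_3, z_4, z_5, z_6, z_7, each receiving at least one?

Substitute z'_i = z_i - 1 (so z'_i >= 0). Then sum z'_i = 32 - 7 = 25.
Stars and bars: C(25+7-1, 7-1) = C(31,6).

Final answer: C(31,6) = 736281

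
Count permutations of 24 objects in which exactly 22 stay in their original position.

Choose which 22 elements are fixed: C(24,22) = 276.
Derange the remaining 2 using D(j) = (j-1)(D(j-1) + D(j-2)), D(0)=1, D(1)=0: D(2)=1.
Total: 276 x 1.

Final answer: C(24,22) D(2) = 276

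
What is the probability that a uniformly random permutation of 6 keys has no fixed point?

D(n) = (n-1)(D(n-1) + D(n-2)), D(0)=1, D(1)=0.
Building up: D(2)=1, D(3)=2, D(4)=9, D(5)=44, D(6)=265.
Total arrangements: 6! = 720.
Probability = D(6)/6! = 53/144.

Final answer: D(6)/6! = 265/720 = 0.368056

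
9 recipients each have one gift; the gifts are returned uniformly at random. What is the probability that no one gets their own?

D(n) = (n-1)(D(n-1) + D(n-2)), D(0)=1, D(1)=0.
Building up: D(2)=1, D(3)=2, D(4)=9, D(5)=44, D(6)=265, D(7)=1854, D(8)=14833, D(9)=133496.
Total arrangements: 9! = 362880.
Probability = D(9)/9! = 16687/45360.

Final answer: D(9)/9! = 133496/362880 = 0.367879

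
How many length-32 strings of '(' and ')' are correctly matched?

The structures are counted by the Catalan number C_n. Here n = 16 (pairs).
Using C_0 = 1 and C_(k+1) = C_k x 2(2k+1)/(k+2), build up term by term: C_1=1, C_2=2, C_3=5, C_4=14, C_5=42, C_6=132, C_7=429, C_8=1430, C_9=4862, C_10=16796, C_11=58786, C_12=208012, C_13=742900, C_14=2674440, C_15=9694845, C_16=35357670.

Final answer: C_{16} = 35357670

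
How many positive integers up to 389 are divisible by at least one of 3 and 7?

Multiples of 3: 129. Multiples of 7: 55. Of both (lcm=21): 18.
By inclusion-exclusion: 129 + 55 - 18.

Final answer: 166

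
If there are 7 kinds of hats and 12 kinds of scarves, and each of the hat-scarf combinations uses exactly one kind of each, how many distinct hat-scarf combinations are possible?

By the multiplication principle: 7 x 12.

Final answer: 84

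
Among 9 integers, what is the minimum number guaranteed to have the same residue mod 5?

There are 5 possible values for residue mod 5. With 9 integers and 5 categories, by pigeonhole: ceiling(9/5).

Final answer: 2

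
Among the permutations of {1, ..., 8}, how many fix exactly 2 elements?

Choose which 2 elements are fixed: C(8,2) = 28.
Derange the remaining 6 using D(j) = (j-1)(D(j-1) + D(j-2)), D(0)=1, D(1)=0: D(2)=1, D(3)=2, D(4)=9, D(5)=44, D(6)=265.
Total: 28 x 265.

Final answer: C(8,2) D(6) = 7420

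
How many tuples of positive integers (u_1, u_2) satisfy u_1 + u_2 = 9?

Substitute u'_i = u_i - 1 (so u'_i >= 0). Then sum u'_i = 9 - 2 = 7.
Stars and bars: C(7+2-1, 2-1) = C(8,1).

Final answer: C(8,1) = 8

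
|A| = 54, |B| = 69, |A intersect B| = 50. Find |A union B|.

|A union B| = |A| + |B| - |A intersect B| = 54 + 69 - 50.

Final answer: 73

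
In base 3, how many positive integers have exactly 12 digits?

In base 3, the leading digit has 2 choices (1..2); each of the remaining 11 digits has 3 choices.
Total: 2 x 3^11.

Final answer: 354294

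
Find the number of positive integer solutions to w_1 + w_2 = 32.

Substitute w'_i = w_i - 1 (so w'_i >= 0). Then sum w'_i = 32 - 2 = 30.
Stars and bars: C(30+2-1, 2-1) = C(31,1).

Final answer: C(31,1) = 31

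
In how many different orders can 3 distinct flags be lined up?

The number of ways to arrange 3 distinct objects is 3!.

Final answer: 3! = 6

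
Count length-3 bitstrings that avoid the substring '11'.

A valid string ends in 0 (append to any length-(n-1) valid string) or in 01 (append to any length-(n-2) valid string), so a(n) = a(n-1) + a(n-2) with a(1)=2, a(2)=3.
Building up term by term: a(1)=2, a(2)=3, a(3)=5.

Final answer: 5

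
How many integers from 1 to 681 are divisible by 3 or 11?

Multiples of 3: 227. Multiples of 11: 61. Of both (lcm=33): 20.
By inclusion-exclusion: 227 + 61 - 20.

Final answer: 268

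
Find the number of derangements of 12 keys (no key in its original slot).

Derangements satisfy D(n) = (n-1)(D(n-1) + D(n-2)), starting from D(0)=1, D(1)=0.
D(2) = 1 x (0 + 1) = 1
D(3) = 2 x (1 + 0) = 2
D(4) = 3 x (2 + 1) = 9
D(5) = 4 x (9 + 2) = 44
D(6) = 5 x (44 + 9) = 265
D(7) = 6 x (265 + 44) = 1854
D(8) = 7 x (1854 + 265) = 14833
D(9) = 8 x (14833 + 1854) = 133496
D(10) = 9 x (133496 + 14833) = 1334961
D(11) = 10 x (1334961 + 133496) = 14684570
D(12) = 11 x (D(11) + D(10)) = 11 x (14684570 + 1334961)

Final answer: D(12) = 176214841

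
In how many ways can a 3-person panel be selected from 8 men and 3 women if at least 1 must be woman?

Sum over valid woman counts:
C(3,1)C(8,2) = 84
C(3,2)C(8,1) = 24
C(3,3)C(8,0) = 1
Total: 84 + 24 + 1.

Final answer: 109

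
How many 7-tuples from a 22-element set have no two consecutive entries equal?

First character: 22 choices. Each subsequent: 21 choices (must differ from the previous one).
Total: 22 x 21^6.

Final answer: 22 x 21^{6} = 1886854662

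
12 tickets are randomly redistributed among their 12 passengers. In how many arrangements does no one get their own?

Derangements satisfy D(n) = (n-1)(D(n-1) + D(n-2)), starting from D(0)=1, D(1)=0.
D(2) = 1 x (0 + 1) = 1
D(3) = 2 x (1 + 0) = 2
D(4) = 3 x (2 + 1) = 9
D(5) = 4 x (9 + 2) = 44
D(6) = 5 x (44 + 9) = 265
D(7) = 6 x (265 + 44) = 1854
D(8) = 7 x (1854 + 265) = 14833
D(9) = 8 x (14833 + 1854) = 133496
D(10) = 9 x (133496 + 14833) = 1334961
D(11) = 10 x (1334961 + 133496) = 14684570
D(12) = 11 x (D(11) + D(10)) = 11 x (14684570 + 1334961)

Final answer: D(12) = 176214841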